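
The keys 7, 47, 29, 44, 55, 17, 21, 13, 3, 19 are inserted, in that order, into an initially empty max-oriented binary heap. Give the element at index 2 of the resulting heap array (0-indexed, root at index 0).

Insert 7:
  append 7 at index 0 → [7] (no swap needed)
Insert 47:
  append 47 at index 1 → [7, 47]
  47 > parent 7 at index 0, swap → [47, 7]
Insert 29:
  append 29 at index 2 → [47, 7, 29] (no swap needed)
Insert 44:
  append 44 at index 3 → [47, 7, 29, 44]
  44 > parent 7 at index 1, swap → [47, 44, 29, 7]
Insert 55:
  append 55 at index 4 → [47, 44, 29, 7, 55]
  55 > parent 44 at index 1, swap → [47, 55, 29, 7, 44]
  55 > parent 47 at index 0, swap → [55, 47, 29, 7, 44]
Insert 17:
  append 17 at index 5 → [55, 47, 29, 7, 44, 17] (no swap needed)
Insert 21:
  append 21 at index 6 → [55, 47, 29, 7, 44, 17, 21] (no swap needed)
Insert 13:
  append 13 at index 7 → [55, 47, 29, 7, 44, 17, 21, 13]
  13 > parent 7 at index 3, swap → [55, 47, 29, 13, 44, 17, 21, 7]
Insert 3:
  append 3 at index 8 → [55, 47, 29, 13, 44, 17, 21, 7, 3] (no swap needed)
Insert 19:
  append 19 at index 9 → [55, 47, 29, 13, 44, 17, 21, 7, 3, 19] (no swap needed)
resulting array: [55, 47, 29, 13, 44, 17, 21, 7, 3, 19]

29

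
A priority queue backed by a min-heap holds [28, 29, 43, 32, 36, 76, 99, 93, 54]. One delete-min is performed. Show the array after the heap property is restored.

[29, 32, 43, 54, 36, 76, 99, 93]

remove root 28; move last element 54 to root → [54, 29, 43, 32, 36, 76, 99, 93]
54 vs smaller child 29 at index 1, swap → [29, 54, 43, 32, 36, 76, 99, 93]
54 vs smaller child 32 at index 3, swap → [29, 32, 43, 54, 36, 76, 99, 93]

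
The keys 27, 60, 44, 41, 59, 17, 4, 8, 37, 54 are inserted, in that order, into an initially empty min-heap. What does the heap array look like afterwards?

Insert 27:
  append 27 at index 0 → [27] (no swap needed)
Insert 60:
  append 60 at index 1 → [27, 60] (no swap needed)
Insert 44:
  append 44 at index 2 → [27, 60, 44] (no swap needed)
Insert 41:
  append 41 at index 3 → [27, 60, 44, 41]
  41 < parent 60 at index 1, swap → [27, 41, 44, 60]
Insert 59:
  append 59 at index 4 → [27, 41, 44, 60, 59] (no swap needed)
Insert 17:
  append 17 at index 5 → [27, 41, 44, 60, 59, 17]
  17 < parent 44 at index 2, swap → [27, 41, 17, 60, 59, 44]
  17 < parent 27 at index 0, swap → [17, 41, 27, 60, 59, 44]
Insert 4:
  append 4 at index 6 → [17, 41, 27, 60, 59, 44, 4]
  4 < parent 27 at index 2, swap → [17, 41, 4, 60, 59, 44, 27]
  4 < parent 17 at index 0, swap → [4, 41, 17, 60, 59, 44, 27]
Insert 8:
  append 8 at index 7 → [4, 41, 17, 60, 59, 44, 27, 8]
  8 < parent 60 at index 3, swap → [4, 41, 17, 8, 59, 44, 27, 60]
  8 < parent 41 at index 1, swap → [4, 8, 17, 41, 59, 44, 27, 60]
Insert 37:
  append 37 at index 8 → [4, 8, 17, 41, 59, 44, 27, 60, 37]
  37 < parent 41 at index 3, swap → [4, 8, 17, 37, 59, 44, 27, 60, 41]
Insert 54:
  append 54 at index 9 → [4, 8, 17, 37, 59, 44, 27, 60, 41, 54]
  54 < parent 59 at index 4, swap → [4, 8, 17, 37, 54, 44, 27, 60, 41, 59]

[4, 8, 17, 37, 54, 44, 27, 60, 41, 59]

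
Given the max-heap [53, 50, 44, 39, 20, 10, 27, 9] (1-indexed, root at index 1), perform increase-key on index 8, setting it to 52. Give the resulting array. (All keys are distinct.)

[53, 52, 44, 50, 20, 10, 27, 39]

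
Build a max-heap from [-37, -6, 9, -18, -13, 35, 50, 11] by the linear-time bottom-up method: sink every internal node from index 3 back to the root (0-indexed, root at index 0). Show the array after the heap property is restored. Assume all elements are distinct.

[50, 11, 35, -6, -13, -37, 9, -18]

sift down from index 3:
  -18 vs only child 11 at index 7, swap → [-37, -6, 9, 11, -13, 35, 50, -18]
sift down from index 2:
  9 vs larger child 50 at index 6, swap → [-37, -6, 50, 11, -13, 35, 9, -18]
sift down from index 1:
  -6 vs larger child 11 at index 3, swap → [-37, 11, 50, -6, -13, 35, 9, -18]
sift down from index 0:
  -37 vs larger child 50 at index 2, swap → [50, 11, -37, -6, -13, 35, 9, -18]
  -37 vs larger child 35 at index 5, swap → [50, 11, 35, -6, -13, -37, 9, -18]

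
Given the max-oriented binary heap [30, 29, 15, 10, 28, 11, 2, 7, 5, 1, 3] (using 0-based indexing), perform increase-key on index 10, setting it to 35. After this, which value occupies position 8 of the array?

5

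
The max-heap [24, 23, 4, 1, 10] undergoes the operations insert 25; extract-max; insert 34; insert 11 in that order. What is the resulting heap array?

[34, 23, 24, 1, 10, 4, 11]

insert 25:
  append 25 at index 5 → [24, 23, 4, 1, 10, 25]
  25 > parent 4 at index 2, swap → [24, 23, 25, 1, 10, 4]
  25 > parent 24 at index 0, swap → [25, 23, 24, 1, 10, 4]
extract-max → returns 25:
  remove root 25; move last element 4 to root → [4, 23, 24, 1, 10]
  4 vs larger child 24 at index 2, swap → [24, 23, 4, 1, 10]
insert 34:
  append 34 at index 5 → [24, 23, 4, 1, 10, 34]
  34 > parent 4 at index 2, swap → [24, 23, 34, 1, 10, 4]
  34 > parent 24 at index 0, swap → [34, 23, 24, 1, 10, 4]
insert 11:
  append 11 at index 6 → [34, 23, 24, 1, 10, 4, 11] (no swap needed)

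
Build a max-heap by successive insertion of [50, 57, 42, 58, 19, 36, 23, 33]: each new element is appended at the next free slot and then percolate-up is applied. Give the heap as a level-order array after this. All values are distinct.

Insert 50:
  append 50 at index 0 → [50] (no swap needed)
Insert 57:
  append 57 at index 1 → [50, 57]
  57 > parent 50 at index 0, swap → [57, 50]
Insert 42:
  append 42 at index 2 → [57, 50, 42] (no swap needed)
Insert 58:
  append 58 at index 3 → [57, 50, 42, 58]
  58 > parent 50 at index 1, swap → [57, 58, 42, 50]
  58 > parent 57 at index 0, swap → [58, 57, 42, 50]
Insert 19:
  append 19 at index 4 → [58, 57, 42, 50, 19] (no swap needed)
Insert 36:
  append 36 at index 5 → [58, 57, 42, 50, 19, 36] (no swap needed)
Insert 23:
  append 23 at index 6 → [58, 57, 42, 50, 19, 36, 23] (no swap needed)
Insert 33:
  append 33 at index 7 → [58, 57, 42, 50, 19, 36, 23, 33] (no swap needed)

[58, 57, 42, 50, 19, 36, 23, 33]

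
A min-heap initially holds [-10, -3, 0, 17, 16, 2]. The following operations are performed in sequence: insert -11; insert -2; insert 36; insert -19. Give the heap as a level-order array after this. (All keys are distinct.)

insert -11:
  append -11 at index 6 → [-10, -3, 0, 17, 16, 2, -11]
  -11 < parent 0 at index 2, swap → [-10, -3, -11, 17, 16, 2, 0]
  -11 < parent -10 at index 0, swap → [-11, -3, -10, 17, 16, 2, 0]
insert -2:
  append -2 at index 7 → [-11, -3, -10, 17, 16, 2, 0, -2]
  -2 < parent 17 at index 3, swap → [-11, -3, -10, -2, 16, 2, 0, 17]
insert 36:
  append 36 at index 8 → [-11, -3, -10, -2, 16, 2, 0, 17, 36] (no swap needed)
insert -19:
  append -19 at index 9 → [-11, -3, -10, -2, 16, 2, 0, 17, 36, -19]
  -19 < parent 16 at index 4, swap → [-11, -3, -10, -2, -19, 2, 0, 17, 36, 16]
  -19 < parent -3 at index 1, swap → [-11, -19, -10, -2, -3, 2, 0, 17, 36, 16]
  -19 < parent -11 at index 0, swap → [-19, -11, -10, -2, -3, 2, 0, 17, 36, 16]

[-19, -11, -10, -2, -3, 2, 0, 17, 36, 16]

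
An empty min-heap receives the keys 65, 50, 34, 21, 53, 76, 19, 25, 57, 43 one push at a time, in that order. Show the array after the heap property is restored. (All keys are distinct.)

[19, 25, 21, 34, 43, 76, 50, 65, 57, 53]

Insert 65:
  append 65 at index 0 → [65] (no swap needed)
Insert 50:
  append 50 at index 1 → [65, 50]
  50 < parent 65 at index 0, swap → [50, 65]
Insert 34:
  append 34 at index 2 → [50, 65, 34]
  34 < parent 50 at index 0, swap → [34, 65, 50]
Insert 21:
  append 21 at index 3 → [34, 65, 50, 21]
  21 < parent 65 at index 1, swap → [34, 21, 50, 65]
  21 < parent 34 at index 0, swap → [21, 34, 50, 65]
Insert 53:
  append 53 at index 4 → [21, 34, 50, 65, 53] (no swap needed)
Insert 76:
  append 76 at index 5 → [21, 34, 50, 65, 53, 76] (no swap needed)
Insert 19:
  append 19 at index 6 → [21, 34, 50, 65, 53, 76, 19]
  19 < parent 50 at index 2, swap → [21, 34, 19, 65, 53, 76, 50]
  19 < parent 21 at index 0, swap → [19, 34, 21, 65, 53, 76, 50]
Insert 25:
  append 25 at index 7 → [19, 34, 21, 65, 53, 76, 50, 25]
  25 < parent 65 at index 3, swap → [19, 34, 21, 25, 53, 76, 50, 65]
  25 < parent 34 at index 1, swap → [19, 25, 21, 34, 53, 76, 50, 65]
Insert 57:
  append 57 at index 8 → [19, 25, 21, 34, 53, 76, 50, 65, 57] (no swap needed)
Insert 43:
  append 43 at index 9 → [19, 25, 21, 34, 53, 76, 50, 65, 57, 43]
  43 < parent 53 at index 4, swap → [19, 25, 21, 34, 43, 76, 50, 65, 57, 53]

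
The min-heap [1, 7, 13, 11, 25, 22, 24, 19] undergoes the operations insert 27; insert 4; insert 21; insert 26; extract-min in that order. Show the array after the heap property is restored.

insert 27:
  append 27 at index 8 → [1, 7, 13, 11, 25, 22, 24, 19, 27] (no swap needed)
insert 4:
  append 4 at index 9 → [1, 7, 13, 11, 25, 22, 24, 19, 27, 4]
  4 < parent 25 at index 4, swap → [1, 7, 13, 11, 4, 22, 24, 19, 27, 25]
  4 < parent 7 at index 1, swap → [1, 4, 13, 11, 7, 22, 24, 19, 27, 25]
insert 21:
  append 21 at index 10 → [1, 4, 13, 11, 7, 22, 24, 19, 27, 25, 21] (no swap needed)
insert 26:
  append 26 at index 11 → [1, 4, 13, 11, 7, 22, 24, 19, 27, 25, 21, 26] (no swap needed)
extract-min → returns 1:
  remove root 1; move last element 26 to root → [26, 4, 13, 11, 7, 22, 24, 19, 27, 25, 21]
  26 vs smaller child 4 at index 1, swap → [4, 26, 13, 11, 7, 22, 24, 19, 27, 25, 21]
  26 vs smaller child 7 at index 4, swap → [4, 7, 13, 11, 26, 22, 24, 19, 27, 25, 21]
  26 vs smaller child 21 at index 10, swap → [4, 7, 13, 11, 21, 22, 24, 19, 27, 25, 26]

[4, 7, 13, 11, 21, 22, 24, 19, 27, 25, 26]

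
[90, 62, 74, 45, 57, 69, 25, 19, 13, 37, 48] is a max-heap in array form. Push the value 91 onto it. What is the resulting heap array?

[91, 62, 90, 45, 57, 74, 25, 19, 13, 37, 48, 69]

append 91 at index 11 → [90, 62, 74, 45, 57, 69, 25, 19, 13, 37, 48, 91]
91 > parent 69 at index 5, swap → [90, 62, 74, 45, 57, 91, 25, 19, 13, 37, 48, 69]
91 > parent 74 at index 2, swap → [90, 62, 91, 45, 57, 74, 25, 19, 13, 37, 48, 69]
91 > parent 90 at index 0, swap → [91, 62, 90, 45, 57, 74, 25, 19, 13, 37, 48, 69]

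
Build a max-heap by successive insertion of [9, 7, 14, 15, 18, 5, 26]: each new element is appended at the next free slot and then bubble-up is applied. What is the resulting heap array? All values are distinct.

Insert 9:
  append 9 at index 0 → [9] (no swap needed)
Insert 7:
  append 7 at index 1 → [9, 7] (no swap needed)
Insert 14:
  append 14 at index 2 → [9, 7, 14]
  14 > parent 9 at index 0, swap → [14, 7, 9]
Insert 15:
  append 15 at index 3 → [14, 7, 9, 15]
  15 > parent 7 at index 1, swap → [14, 15, 9, 7]
  15 > parent 14 at index 0, swap → [15, 14, 9, 7]
Insert 18:
  append 18 at index 4 → [15, 14, 9, 7, 18]
  18 > parent 14 at index 1, swap → [15, 18, 9, 7, 14]
  18 > parent 15 at index 0, swap → [18, 15, 9, 7, 14]
Insert 5:
  append 5 at index 5 → [18, 15, 9, 7, 14, 5] (no swap needed)
Insert 26:
  append 26 at index 6 → [18, 15, 9, 7, 14, 5, 26]
  26 > parent 9 at index 2, swap → [18, 15, 26, 7, 14, 5, 9]
  26 > parent 18 at index 0, swap → [26, 15, 18, 7, 14, 5, 9]

[26, 15, 18, 7, 14, 5, 9]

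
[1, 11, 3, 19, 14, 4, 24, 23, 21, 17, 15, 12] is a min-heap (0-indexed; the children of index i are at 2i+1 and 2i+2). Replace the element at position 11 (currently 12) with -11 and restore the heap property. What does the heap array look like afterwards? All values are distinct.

[-11, 11, 1, 19, 14, 3, 24, 23, 21, 17, 15, 4]

set index 11 from 12 to -11 → [1, 11, 3, 19, 14, 4, 24, 23, 21, 17, 15, -11]
-11 < parent 4 at index 5, swap → [1, 11, 3, 19, 14, -11, 24, 23, 21, 17, 15, 4]
-11 < parent 3 at index 2, swap → [1, 11, -11, 19, 14, 3, 24, 23, 21, 17, 15, 4]
-11 < parent 1 at index 0, swap → [-11, 11, 1, 19, 14, 3, 24, 23, 21, 17, 15, 4]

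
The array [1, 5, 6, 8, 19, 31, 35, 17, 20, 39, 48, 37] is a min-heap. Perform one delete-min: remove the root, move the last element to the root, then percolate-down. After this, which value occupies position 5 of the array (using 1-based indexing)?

19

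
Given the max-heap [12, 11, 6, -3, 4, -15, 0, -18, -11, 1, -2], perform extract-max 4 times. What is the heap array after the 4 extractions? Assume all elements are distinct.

[1, -3, 0, -18, -11, -15, -2]

extract-max #1 returns 12:
  remove root 12; move last element -2 to root → [-2, 11, 6, -3, 4, -15, 0, -18, -11, 1]
  -2 vs larger child 11 at index 1, swap → [11, -2, 6, -3, 4, -15, 0, -18, -11, 1]
  -2 vs larger child 4 at index 4, swap → [11, 4, 6, -3, -2, -15, 0, -18, -11, 1]
  -2 vs only child 1 at index 9, swap → [11, 4, 6, -3, 1, -15, 0, -18, -11, -2]
extract-max #2 returns 11:
  remove root 11; move last element -2 to root → [-2, 4, 6, -3, 1, -15, 0, -18, -11]
  -2 vs larger child 6 at index 2, swap → [6, 4, -2, -3, 1, -15, 0, -18, -11]
  -2 vs larger child 0 at index 6, swap → [6, 4, 0, -3, 1, -15, -2, -18, -11]
extract-max #3 returns 6:
  remove root 6; move last element -11 to root → [-11, 4, 0, -3, 1, -15, -2, -18]
  -11 vs larger child 4 at index 1, swap → [4, -11, 0, -3, 1, -15, -2, -18]
  -11 vs larger child 1 at index 4, swap → [4, 1, 0, -3, -11, -15, -2, -18]
extract-max #4 returns 4:
  remove root 4; move last element -18 to root → [-18, 1, 0, -3, -11, -15, -2]
  -18 vs larger child 1 at index 1, swap → [1, -18, 0, -3, -11, -15, -2]
  -18 vs larger child -3 at index 3, swap → [1, -3, 0, -18, -11, -15, -2]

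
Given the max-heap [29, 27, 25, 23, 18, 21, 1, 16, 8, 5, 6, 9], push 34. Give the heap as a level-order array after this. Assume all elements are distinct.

[34, 27, 29, 23, 18, 25, 1, 16, 8, 5, 6, 9, 21]

append 34 at index 12 → [29, 27, 25, 23, 18, 21, 1, 16, 8, 5, 6, 9, 34]
34 > parent 21 at index 5, swap → [29, 27, 25, 23, 18, 34, 1, 16, 8, 5, 6, 9, 21]
34 > parent 25 at index 2, swap → [29, 27, 34, 23, 18, 25, 1, 16, 8, 5, 6, 9, 21]
34 > parent 29 at index 0, swap → [34, 27, 29, 23, 18, 25, 1, 16, 8, 5, 6, 9, 21]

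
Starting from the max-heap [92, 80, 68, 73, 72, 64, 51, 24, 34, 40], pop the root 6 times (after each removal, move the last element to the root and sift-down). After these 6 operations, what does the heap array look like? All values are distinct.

extract-max #1 returns 92:
  remove root 92; move last element 40 to root → [40, 80, 68, 73, 72, 64, 51, 24, 34]
  40 vs larger child 80 at index 1, swap → [80, 40, 68, 73, 72, 64, 51, 24, 34]
  40 vs larger child 73 at index 3, swap → [80, 73, 68, 40, 72, 64, 51, 24, 34]
extract-max #2 returns 80:
  remove root 80; move last element 34 to root → [34, 73, 68, 40, 72, 64, 51, 24]
  34 vs larger child 73 at index 1, swap → [73, 34, 68, 40, 72, 64, 51, 24]
  34 vs larger child 72 at index 4, swap → [73, 72, 68, 40, 34, 64, 51, 24]
extract-max #3 returns 73:
  remove root 73; move last element 24 to root → [24, 72, 68, 40, 34, 64, 51]
  24 vs larger child 72 at index 1, swap → [72, 24, 68, 40, 34, 64, 51]
  24 vs larger child 40 at index 3, swap → [72, 40, 68, 24, 34, 64, 51]
extract-max #4 returns 72:
  remove root 72; move last element 51 to root → [51, 40, 68, 24, 34, 64]
  51 vs larger child 68 at index 2, swap → [68, 40, 51, 24, 34, 64]
  51 vs only child 64 at index 5, swap → [68, 40, 64, 24, 34, 51]
extract-max #5 returns 68:
  remove root 68; move last element 51 to root → [51, 40, 64, 24, 34]
  51 vs larger child 64 at index 2, swap → [64, 40, 51, 24, 34]
extract-max #6 returns 64:
  remove root 64; move last element 34 to root → [34, 40, 51, 24]
  34 vs larger child 51 at index 2, swap → [51, 40, 34, 24]

[51, 40, 34, 24]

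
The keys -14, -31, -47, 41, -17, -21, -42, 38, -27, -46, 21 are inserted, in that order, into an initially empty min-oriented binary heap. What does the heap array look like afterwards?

[-47, -46, -42, -17, -27, -21, -31, 41, 38, -14, 21]

Insert -14:
  append -14 at index 0 → [-14] (no swap needed)
Insert -31:
  append -31 at index 1 → [-14, -31]
  -31 < parent -14 at index 0, swap → [-31, -14]
Insert -47:
  append -47 at index 2 → [-31, -14, -47]
  -47 < parent -31 at index 0, swap → [-47, -14, -31]
Insert 41:
  append 41 at index 3 → [-47, -14, -31, 41] (no swap needed)
Insert -17:
  append -17 at index 4 → [-47, -14, -31, 41, -17]
  -17 < parent -14 at index 1, swap → [-47, -17, -31, 41, -14]
Insert -21:
  append -21 at index 5 → [-47, -17, -31, 41, -14, -21] (no swap needed)
Insert -42:
  append -42 at index 6 → [-47, -17, -31, 41, -14, -21, -42]
  -42 < parent -31 at index 2, swap → [-47, -17, -42, 41, -14, -21, -31]
Insert 38:
  append 38 at index 7 → [-47, -17, -42, 41, -14, -21, -31, 38]
  38 < parent 41 at index 3, swap → [-47, -17, -42, 38, -14, -21, -31, 41]
Insert -27:
  append -27 at index 8 → [-47, -17, -42, 38, -14, -21, -31, 41, -27]
  -27 < parent 38 at index 3, swap → [-47, -17, -42, -27, -14, -21, -31, 41, 38]
  -27 < parent -17 at index 1, swap → [-47, -27, -42, -17, -14, -21, -31, 41, 38]
Insert -46:
  append -46 at index 9 → [-47, -27, -42, -17, -14, -21, -31, 41, 38, -46]
  -46 < parent -14 at index 4, swap → [-47, -27, -42, -17, -46, -21, -31, 41, 38, -14]
  -46 < parent -27 at index 1, swap → [-47, -46, -42, -17, -27, -21, -31, 41, 38, -14]
Insert 21:
  append 21 at index 10 → [-47, -46, -42, -17, -27, -21, -31, 41, 38, -14, 21] (no swap needed)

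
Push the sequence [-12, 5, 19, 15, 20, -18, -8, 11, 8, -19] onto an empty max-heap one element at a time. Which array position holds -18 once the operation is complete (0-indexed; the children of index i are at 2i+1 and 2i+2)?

5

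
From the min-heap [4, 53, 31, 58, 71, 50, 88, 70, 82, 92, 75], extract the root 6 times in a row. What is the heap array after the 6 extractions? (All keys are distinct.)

extract-min #1 returns 4:
  remove root 4; move last element 75 to root → [75, 53, 31, 58, 71, 50, 88, 70, 82, 92]
  75 vs smaller child 31 at index 2, swap → [31, 53, 75, 58, 71, 50, 88, 70, 82, 92]
  75 vs smaller child 50 at index 5, swap → [31, 53, 50, 58, 71, 75, 88, 70, 82, 92]
extract-min #2 returns 31:
  remove root 31; move last element 92 to root → [92, 53, 50, 58, 71, 75, 88, 70, 82]
  92 vs smaller child 50 at index 2, swap → [50, 53, 92, 58, 71, 75, 88, 70, 82]
  92 vs smaller child 75 at index 5, swap → [50, 53, 75, 58, 71, 92, 88, 70, 82]
extract-min #3 returns 50:
  remove root 50; move last element 82 to root → [82, 53, 75, 58, 71, 92, 88, 70]
  82 vs smaller child 53 at index 1, swap → [53, 82, 75, 58, 71, 92, 88, 70]
  82 vs smaller child 58 at index 3, swap → [53, 58, 75, 82, 71, 92, 88, 70]
  82 vs only child 70 at index 7, swap → [53, 58, 75, 70, 71, 92, 88, 82]
extract-min #4 returns 53:
  remove root 53; move last element 82 to root → [82, 58, 75, 70, 71, 92, 88]
  82 vs smaller child 58 at index 1, swap → [58, 82, 75, 70, 71, 92, 88]
  82 vs smaller child 70 at index 3, swap → [58, 70, 75, 82, 71, 92, 88]
extract-min #5 returns 58:
  remove root 58; move last element 88 to root → [88, 70, 75, 82, 71, 92]
  88 vs smaller child 70 at index 1, swap → [70, 88, 75, 82, 71, 92]
  88 vs smaller child 71 at index 4, swap → [70, 71, 75, 82, 88, 92]
extract-min #6 returns 70:
  remove root 70; move last element 92 to root → [92, 71, 75, 82, 88]
  92 vs smaller child 71 at index 1, swap → [71, 92, 75, 82, 88]
  92 vs smaller child 82 at index 3, swap → [71, 82, 75, 92, 88]

[71, 82, 75, 92, 88]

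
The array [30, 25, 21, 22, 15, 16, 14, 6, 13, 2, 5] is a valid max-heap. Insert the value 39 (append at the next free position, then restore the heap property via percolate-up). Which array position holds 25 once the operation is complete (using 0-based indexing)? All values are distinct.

1

append 39 at index 11 → [30, 25, 21, 22, 15, 16, 14, 6, 13, 2, 5, 39]
39 > parent 16 at index 5, swap → [30, 25, 21, 22, 15, 39, 14, 6, 13, 2, 5, 16]
39 > parent 21 at index 2, swap → [30, 25, 39, 22, 15, 21, 14, 6, 13, 2, 5, 16]
39 > parent 30 at index 0, swap → [39, 25, 30, 22, 15, 21, 14, 6, 13, 2, 5, 16]
resulting array: [39, 25, 30, 22, 15, 21, 14, 6, 13, 2, 5, 16]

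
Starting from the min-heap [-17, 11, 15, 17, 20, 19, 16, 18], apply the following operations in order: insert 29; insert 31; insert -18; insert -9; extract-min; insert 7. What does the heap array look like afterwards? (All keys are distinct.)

[-17, 11, -9, 17, 19, 7, 16, 18, 29, 31, 20, 15]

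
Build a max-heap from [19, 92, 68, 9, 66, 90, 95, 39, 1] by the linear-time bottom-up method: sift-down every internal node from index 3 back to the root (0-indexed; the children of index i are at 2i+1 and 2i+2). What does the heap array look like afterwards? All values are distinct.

[95, 92, 90, 39, 66, 19, 68, 9, 1]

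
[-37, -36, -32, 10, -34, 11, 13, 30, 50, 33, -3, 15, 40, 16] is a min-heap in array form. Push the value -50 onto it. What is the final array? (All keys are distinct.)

[-50, -36, -37, 10, -34, 11, -32, 30, 50, 33, -3, 15, 40, 16, 13]

append -50 at index 14 → [-37, -36, -32, 10, -34, 11, 13, 30, 50, 33, -3, 15, 40, 16, -50]
-50 < parent 13 at index 6, swap → [-37, -36, -32, 10, -34, 11, -50, 30, 50, 33, -3, 15, 40, 16, 13]
-50 < parent -32 at index 2, swap → [-37, -36, -50, 10, -34, 11, -32, 30, 50, 33, -3, 15, 40, 16, 13]
-50 < parent -37 at index 0, swap → [-50, -36, -37, 10, -34, 11, -32, 30, 50, 33, -3, 15, 40, 16, 13]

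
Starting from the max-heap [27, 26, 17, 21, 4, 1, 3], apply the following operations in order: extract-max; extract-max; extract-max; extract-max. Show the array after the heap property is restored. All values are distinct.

[4, 3, 1]

extract-max → returns 27:
  remove root 27; move last element 3 to root → [3, 26, 17, 21, 4, 1]
  3 vs larger child 26 at index 1, swap → [26, 3, 17, 21, 4, 1]
  3 vs larger child 21 at index 3, swap → [26, 21, 17, 3, 4, 1]
extract-max → returns 26:
  remove root 26; move last element 1 to root → [1, 21, 17, 3, 4]
  1 vs larger child 21 at index 1, swap → [21, 1, 17, 3, 4]
  1 vs larger child 4 at index 4, swap → [21, 4, 17, 3, 1]
extract-max → returns 21:
  remove root 21; move last element 1 to root → [1, 4, 17, 3]
  1 vs larger child 17 at index 2, swap → [17, 4, 1, 3]
extract-max → returns 17:
  remove root 17; move last element 3 to root → [3, 4, 1]
  3 vs larger child 4 at index 1, swap → [4, 3, 1]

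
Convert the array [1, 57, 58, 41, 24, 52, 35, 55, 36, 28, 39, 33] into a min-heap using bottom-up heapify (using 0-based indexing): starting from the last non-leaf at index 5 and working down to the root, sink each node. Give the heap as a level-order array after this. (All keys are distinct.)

sift down from index 5:
  52 vs only child 33 at index 11, swap → [1, 57, 58, 41, 24, 33, 35, 55, 36, 28, 39, 52]
sift down from index 4: already satisfies heap property
sift down from index 3:
  41 vs smaller child 36 at index 8, swap → [1, 57, 58, 36, 24, 33, 35, 55, 41, 28, 39, 52]
sift down from index 2:
  58 vs smaller child 33 at index 5, swap → [1, 57, 33, 36, 24, 58, 35, 55, 41, 28, 39, 52]
  58 vs only child 52 at index 11, swap → [1, 57, 33, 36, 24, 52, 35, 55, 41, 28, 39, 58]
sift down from index 1:
  57 vs smaller child 24 at index 4, swap → [1, 24, 33, 36, 57, 52, 35, 55, 41, 28, 39, 58]
  57 vs smaller child 28 at index 9, swap → [1, 24, 33, 36, 28, 52, 35, 55, 41, 57, 39, 58]
sift down from index 0: already satisfies heap property

[1, 24, 33, 36, 28, 52, 35, 55, 41, 57, 39, 58]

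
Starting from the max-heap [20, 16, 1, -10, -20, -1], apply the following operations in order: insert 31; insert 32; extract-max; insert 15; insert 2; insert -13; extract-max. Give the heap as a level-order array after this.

[20, 16, 1, 15, -13, -1, -20, -10, 2]

insert 31:
  append 31 at index 6 → [20, 16, 1, -10, -20, -1, 31]
  31 > parent 1 at index 2, swap → [20, 16, 31, -10, -20, -1, 1]
  31 > parent 20 at index 0, swap → [31, 16, 20, -10, -20, -1, 1]
insert 32:
  append 32 at index 7 → [31, 16, 20, -10, -20, -1, 1, 32]
  32 > parent -10 at index 3, swap → [31, 16, 20, 32, -20, -1, 1, -10]
  32 > parent 16 at index 1, swap → [31, 32, 20, 16, -20, -1, 1, -10]
  32 > parent 31 at index 0, swap → [32, 31, 20, 16, -20, -1, 1, -10]
extract-max → returns 32:
  remove root 32; move last element -10 to root → [-10, 31, 20, 16, -20, -1, 1]
  -10 vs larger child 31 at index 1, swap → [31, -10, 20, 16, -20, -1, 1]
  -10 vs larger child 16 at index 3, swap → [31, 16, 20, -10, -20, -1, 1]
insert 15:
  append 15 at index 7 → [31, 16, 20, -10, -20, -1, 1, 15]
  15 > parent -10 at index 3, swap → [31, 16, 20, 15, -20, -1, 1, -10]
insert 2:
  append 2 at index 8 → [31, 16, 20, 15, -20, -1, 1, -10, 2] (no swap needed)
insert -13:
  append -13 at index 9 → [31, 16, 20, 15, -20, -1, 1, -10, 2, -13]
  -13 > parent -20 at index 4, swap → [31, 16, 20, 15, -13, -1, 1, -10, 2, -20]
extract-max → returns 31:
  remove root 31; move last element -20 to root → [-20, 16, 20, 15, -13, -1, 1, -10, 2]
  -20 vs larger child 20 at index 2, swap → [20, 16, -20, 15, -13, -1, 1, -10, 2]
  -20 vs larger child 1 at index 6, swap → [20, 16, 1, 15, -13, -1, -20, -10, 2]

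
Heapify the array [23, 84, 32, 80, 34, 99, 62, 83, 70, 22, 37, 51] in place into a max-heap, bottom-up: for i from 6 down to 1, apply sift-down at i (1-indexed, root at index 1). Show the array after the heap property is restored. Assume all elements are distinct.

[99, 84, 62, 83, 37, 51, 23, 80, 70, 22, 34, 32]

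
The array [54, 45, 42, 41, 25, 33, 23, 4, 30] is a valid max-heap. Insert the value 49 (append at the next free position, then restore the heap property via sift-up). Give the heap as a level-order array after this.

append 49 at index 9 → [54, 45, 42, 41, 25, 33, 23, 4, 30, 49]
49 > parent 25 at index 4, swap → [54, 45, 42, 41, 49, 33, 23, 4, 30, 25]
49 > parent 45 at index 1, swap → [54, 49, 42, 41, 45, 33, 23, 4, 30, 25]

[54, 49, 42, 41, 45, 33, 23, 4, 30, 25]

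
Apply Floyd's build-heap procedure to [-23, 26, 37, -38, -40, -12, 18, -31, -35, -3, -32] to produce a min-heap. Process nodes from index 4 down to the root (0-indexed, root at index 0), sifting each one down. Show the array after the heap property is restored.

[-40, -38, -12, -35, -32, 37, 18, -31, -23, -3, 26]

sift down from index 4: already satisfies heap property
sift down from index 3: already satisfies heap property
sift down from index 2:
  37 vs smaller child -12 at index 5, swap → [-23, 26, -12, -38, -40, 37, 18, -31, -35, -3, -32]
sift down from index 1:
  26 vs smaller child -40 at index 4, swap → [-23, -40, -12, -38, 26, 37, 18, -31, -35, -3, -32]
  26 vs smaller child -32 at index 10, swap → [-23, -40, -12, -38, -32, 37, 18, -31, -35, -3, 26]
sift down from index 0:
  -23 vs smaller child -40 at index 1, swap → [-40, -23, -12, -38, -32, 37, 18, -31, -35, -3, 26]
  -23 vs smaller child -38 at index 3, swap → [-40, -38, -12, -23, -32, 37, 18, -31, -35, -3, 26]
  -23 vs smaller child -35 at index 8, swap → [-40, -38, -12, -35, -32, 37, 18, -31, -23, -3, 26]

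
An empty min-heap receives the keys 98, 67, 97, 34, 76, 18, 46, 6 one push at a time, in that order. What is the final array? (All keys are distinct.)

[6, 18, 34, 67, 76, 97, 46, 98]

Insert 98:
  append 98 at index 0 → [98] (no swap needed)
Insert 67:
  append 67 at index 1 → [98, 67]
  67 < parent 98 at index 0, swap → [67, 98]
Insert 97:
  append 97 at index 2 → [67, 98, 97] (no swap needed)
Insert 34:
  append 34 at index 3 → [67, 98, 97, 34]
  34 < parent 98 at index 1, swap → [67, 34, 97, 98]
  34 < parent 67 at index 0, swap → [34, 67, 97, 98]
Insert 76:
  append 76 at index 4 → [34, 67, 97, 98, 76] (no swap needed)
Insert 18:
  append 18 at index 5 → [34, 67, 97, 98, 76, 18]
  18 < parent 97 at index 2, swap → [34, 67, 18, 98, 76, 97]
  18 < parent 34 at index 0, swap → [18, 67, 34, 98, 76, 97]
Insert 46:
  append 46 at index 6 → [18, 67, 34, 98, 76, 97, 46] (no swap needed)
Insert 6:
  append 6 at index 7 → [18, 67, 34, 98, 76, 97, 46, 6]
  6 < parent 98 at index 3, swap → [18, 67, 34, 6, 76, 97, 46, 98]
  6 < parent 67 at index 1, swap → [18, 6, 34, 67, 76, 97, 46, 98]
  6 < parent 18 at index 0, swap → [6, 18, 34, 67, 76, 97, 46, 98]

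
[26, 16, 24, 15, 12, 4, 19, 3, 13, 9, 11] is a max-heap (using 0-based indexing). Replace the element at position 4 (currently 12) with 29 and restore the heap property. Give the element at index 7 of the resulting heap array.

3

set index 4 from 12 to 29 → [26, 16, 24, 15, 29, 4, 19, 3, 13, 9, 11]
29 > parent 16 at index 1, swap → [26, 29, 24, 15, 16, 4, 19, 3, 13, 9, 11]
29 > parent 26 at index 0, swap → [29, 26, 24, 15, 16, 4, 19, 3, 13, 9, 11]
resulting array: [29, 26, 24, 15, 16, 4, 19, 3, 13, 9, 11]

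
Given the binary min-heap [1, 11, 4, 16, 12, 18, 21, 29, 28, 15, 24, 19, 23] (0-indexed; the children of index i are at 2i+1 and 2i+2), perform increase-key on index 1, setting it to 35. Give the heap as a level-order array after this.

set index 1 from 11 to 35 → [1, 35, 4, 16, 12, 18, 21, 29, 28, 15, 24, 19, 23]
35 vs smaller child 12 at index 4, swap → [1, 12, 4, 16, 35, 18, 21, 29, 28, 15, 24, 19, 23]
35 vs smaller child 15 at index 9, swap → [1, 12, 4, 16, 15, 18, 21, 29, 28, 35, 24, 19, 23]

[1, 12, 4, 16, 15, 18, 21, 29, 28, 35, 24, 19, 23]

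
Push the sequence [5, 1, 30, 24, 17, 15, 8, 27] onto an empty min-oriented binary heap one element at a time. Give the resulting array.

Insert 5:
  append 5 at index 0 → [5] (no swap needed)
Insert 1:
  append 1 at index 1 → [5, 1]
  1 < parent 5 at index 0, swap → [1, 5]
Insert 30:
  append 30 at index 2 → [1, 5, 30] (no swap needed)
Insert 24:
  append 24 at index 3 → [1, 5, 30, 24] (no swap needed)
Insert 17:
  append 17 at index 4 → [1, 5, 30, 24, 17] (no swap needed)
Insert 15:
  append 15 at index 5 → [1, 5, 30, 24, 17, 15]
  15 < parent 30 at index 2, swap → [1, 5, 15, 24, 17, 30]
Insert 8:
  append 8 at index 6 → [1, 5, 15, 24, 17, 30, 8]
  8 < parent 15 at index 2, swap → [1, 5, 8, 24, 17, 30, 15]
Insert 27:
  append 27 at index 7 → [1, 5, 8, 24, 17, 30, 15, 27] (no swap needed)

[1, 5, 8, 24, 17, 30, 15, 27]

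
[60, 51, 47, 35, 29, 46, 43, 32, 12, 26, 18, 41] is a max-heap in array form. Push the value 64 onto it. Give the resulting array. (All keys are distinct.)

append 64 at index 12 → [60, 51, 47, 35, 29, 46, 43, 32, 12, 26, 18, 41, 64]
64 > parent 46 at index 5, swap → [60, 51, 47, 35, 29, 64, 43, 32, 12, 26, 18, 41, 46]
64 > parent 47 at index 2, swap → [60, 51, 64, 35, 29, 47, 43, 32, 12, 26, 18, 41, 46]
64 > parent 60 at index 0, swap → [64, 51, 60, 35, 29, 47, 43, 32, 12, 26, 18, 41, 46]

[64, 51, 60, 35, 29, 47, 43, 32, 12, 26, 18, 41, 46]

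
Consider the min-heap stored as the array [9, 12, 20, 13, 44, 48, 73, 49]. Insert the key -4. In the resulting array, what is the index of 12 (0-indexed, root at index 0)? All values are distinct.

append -4 at index 8 → [9, 12, 20, 13, 44, 48, 73, 49, -4]
-4 < parent 13 at index 3, swap → [9, 12, 20, -4, 44, 48, 73, 49, 13]
-4 < parent 12 at index 1, swap → [9, -4, 20, 12, 44, 48, 73, 49, 13]
-4 < parent 9 at index 0, swap → [-4, 9, 20, 12, 44, 48, 73, 49, 13]
resulting array: [-4, 9, 20, 12, 44, 48, 73, 49, 13]

3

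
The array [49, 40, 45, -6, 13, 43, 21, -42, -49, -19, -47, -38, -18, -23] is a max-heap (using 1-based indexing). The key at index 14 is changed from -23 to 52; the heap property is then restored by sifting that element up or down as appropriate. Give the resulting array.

[52, 40, 49, -6, 13, 43, 45, -42, -49, -19, -47, -38, -18, 21]

set index 14 from -23 to 52 → [49, 40, 45, -6, 13, 43, 21, -42, -49, -19, -47, -38, -18, 52]
52 > parent 21 at index 7, swap → [49, 40, 45, -6, 13, 43, 52, -42, -49, -19, -47, -38, -18, 21]
52 > parent 45 at index 3, swap → [49, 40, 52, -6, 13, 43, 45, -42, -49, -19, -47, -38, -18, 21]
52 > parent 49 at index 1, swap → [52, 40, 49, -6, 13, 43, 45, -42, -49, -19, -47, -38, -18, 21]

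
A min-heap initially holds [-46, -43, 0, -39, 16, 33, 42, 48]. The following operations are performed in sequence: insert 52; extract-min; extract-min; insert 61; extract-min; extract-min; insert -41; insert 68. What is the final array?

[-41, 42, 16, 48, 52, 61, 33, 68]

insert 52:
  append 52 at index 8 → [-46, -43, 0, -39, 16, 33, 42, 48, 52] (no swap needed)
extract-min → returns -46:
  remove root -46; move last element 52 to root → [52, -43, 0, -39, 16, 33, 42, 48]
  52 vs smaller child -43 at index 1, swap → [-43, 52, 0, -39, 16, 33, 42, 48]
  52 vs smaller child -39 at index 3, swap → [-43, -39, 0, 52, 16, 33, 42, 48]
  52 vs only child 48 at index 7, swap → [-43, -39, 0, 48, 16, 33, 42, 52]
extract-min → returns -43:
  remove root -43; move last element 52 to root → [52, -39, 0, 48, 16, 33, 42]
  52 vs smaller child -39 at index 1, swap → [-39, 52, 0, 48, 16, 33, 42]
  52 vs smaller child 16 at index 4, swap → [-39, 16, 0, 48, 52, 33, 42]
insert 61:
  append 61 at index 7 → [-39, 16, 0, 48, 52, 33, 42, 61] (no swap needed)
extract-min → returns -39:
  remove root -39; move last element 61 to root → [61, 16, 0, 48, 52, 33, 42]
  61 vs smaller child 0 at index 2, swap → [0, 16, 61, 48, 52, 33, 42]
  61 vs smaller child 33 at index 5, swap → [0, 16, 33, 48, 52, 61, 42]
extract-min → returns 0:
  remove root 0; move last element 42 to root → [42, 16, 33, 48, 52, 61]
  42 vs smaller child 16 at index 1, swap → [16, 42, 33, 48, 52, 61]
insert -41:
  append -41 at index 6 → [16, 42, 33, 48, 52, 61, -41]
  -41 < parent 33 at index 2, swap → [16, 42, -41, 48, 52, 61, 33]
  -41 < parent 16 at index 0, swap → [-41, 42, 16, 48, 52, 61, 33]
insert 68:
  append 68 at index 7 → [-41, 42, 16, 48, 52, 61, 33, 68] (no swap needed)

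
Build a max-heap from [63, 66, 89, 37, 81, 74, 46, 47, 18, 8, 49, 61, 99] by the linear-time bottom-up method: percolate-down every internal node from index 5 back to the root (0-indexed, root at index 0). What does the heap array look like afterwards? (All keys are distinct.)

[99, 81, 89, 47, 66, 74, 46, 37, 18, 8, 49, 61, 63]

sift down from index 5:
  74 vs larger child 99 at index 12, swap → [63, 66, 89, 37, 81, 99, 46, 47, 18, 8, 49, 61, 74]
sift down from index 4: already satisfies heap property
sift down from index 3:
  37 vs larger child 47 at index 7, swap → [63, 66, 89, 47, 81, 99, 46, 37, 18, 8, 49, 61, 74]
sift down from index 2:
  89 vs larger child 99 at index 5, swap → [63, 66, 99, 47, 81, 89, 46, 37, 18, 8, 49, 61, 74]
sift down from index 1:
  66 vs larger child 81 at index 4, swap → [63, 81, 99, 47, 66, 89, 46, 37, 18, 8, 49, 61, 74]
sift down from index 0:
  63 vs larger child 99 at index 2, swap → [99, 81, 63, 47, 66, 89, 46, 37, 18, 8, 49, 61, 74]
  63 vs larger child 89 at index 5, swap → [99, 81, 89, 47, 66, 63, 46, 37, 18, 8, 49, 61, 74]
  63 vs larger child 74 at index 12, swap → [99, 81, 89, 47, 66, 74, 46, 37, 18, 8, 49, 61, 63]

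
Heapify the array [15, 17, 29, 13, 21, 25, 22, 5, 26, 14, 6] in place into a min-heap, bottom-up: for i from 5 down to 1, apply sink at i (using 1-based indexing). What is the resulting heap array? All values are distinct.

[5, 6, 22, 13, 14, 25, 29, 17, 26, 15, 21]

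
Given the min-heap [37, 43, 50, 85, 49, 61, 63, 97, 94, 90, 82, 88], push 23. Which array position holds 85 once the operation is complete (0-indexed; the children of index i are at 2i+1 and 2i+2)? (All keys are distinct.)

3

append 23 at index 12 → [37, 43, 50, 85, 49, 61, 63, 97, 94, 90, 82, 88, 23]
23 < parent 61 at index 5, swap → [37, 43, 50, 85, 49, 23, 63, 97, 94, 90, 82, 88, 61]
23 < parent 50 at index 2, swap → [37, 43, 23, 85, 49, 50, 63, 97, 94, 90, 82, 88, 61]
23 < parent 37 at index 0, swap → [23, 43, 37, 85, 49, 50, 63, 97, 94, 90, 82, 88, 61]
resulting array: [23, 43, 37, 85, 49, 50, 63, 97, 94, 90, 82, 88, 61]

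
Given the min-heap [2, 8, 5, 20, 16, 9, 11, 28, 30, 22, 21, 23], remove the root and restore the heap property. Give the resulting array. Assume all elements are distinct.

[5, 8, 9, 20, 16, 23, 11, 28, 30, 22, 21]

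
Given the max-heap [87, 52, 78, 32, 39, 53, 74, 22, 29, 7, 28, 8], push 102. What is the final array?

[102, 52, 87, 32, 39, 78, 74, 22, 29, 7, 28, 8, 53]

append 102 at index 12 → [87, 52, 78, 32, 39, 53, 74, 22, 29, 7, 28, 8, 102]
102 > parent 53 at index 5, swap → [87, 52, 78, 32, 39, 102, 74, 22, 29, 7, 28, 8, 53]
102 > parent 78 at index 2, swap → [87, 52, 102, 32, 39, 78, 74, 22, 29, 7, 28, 8, 53]
102 > parent 87 at index 0, swap → [102, 52, 87, 32, 39, 78, 74, 22, 29, 7, 28, 8, 53]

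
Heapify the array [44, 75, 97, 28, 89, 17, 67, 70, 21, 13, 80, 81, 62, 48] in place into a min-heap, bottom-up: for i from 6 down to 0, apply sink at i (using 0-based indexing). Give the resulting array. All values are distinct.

sift down from index 6:
  67 vs only child 48 at index 13, swap → [44, 75, 97, 28, 89, 17, 48, 70, 21, 13, 80, 81, 62, 67]
sift down from index 5: already satisfies heap property
sift down from index 4:
  89 vs smaller child 13 at index 9, swap → [44, 75, 97, 28, 13, 17, 48, 70, 21, 89, 80, 81, 62, 67]
sift down from index 3:
  28 vs smaller child 21 at index 8, swap → [44, 75, 97, 21, 13, 17, 48, 70, 28, 89, 80, 81, 62, 67]
sift down from index 2:
  97 vs smaller child 17 at index 5, swap → [44, 75, 17, 21, 13, 97, 48, 70, 28, 89, 80, 81, 62, 67]
  97 vs smaller child 62 at index 12, swap → [44, 75, 17, 21, 13, 62, 48, 70, 28, 89, 80, 81, 97, 67]
sift down from index 1:
  75 vs smaller child 13 at index 4, swap → [44, 13, 17, 21, 75, 62, 48, 70, 28, 89, 80, 81, 97, 67]
sift down from index 0:
  44 vs smaller child 13 at index 1, swap → [13, 44, 17, 21, 75, 62, 48, 70, 28, 89, 80, 81, 97, 67]
  44 vs smaller child 21 at index 3, swap → [13, 21, 17, 44, 75, 62, 48, 70, 28, 89, 80, 81, 97, 67]
  44 vs smaller child 28 at index 8, swap → [13, 21, 17, 28, 75, 62, 48, 70, 44, 89, 80, 81, 97, 67]

[13, 21, 17, 28, 75, 62, 48, 70, 44, 89, 80, 81, 97, 67]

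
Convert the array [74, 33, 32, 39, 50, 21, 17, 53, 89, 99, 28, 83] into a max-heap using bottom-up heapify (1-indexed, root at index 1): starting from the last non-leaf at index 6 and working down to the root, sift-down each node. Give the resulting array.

[99, 89, 83, 74, 50, 32, 17, 53, 39, 33, 28, 21]

sift down from index 6:
  21 vs only child 83 at index 12, swap → [74, 33, 32, 39, 50, 83, 17, 53, 89, 99, 28, 21]
sift down from index 5:
  50 vs larger child 99 at index 10, swap → [74, 33, 32, 39, 99, 83, 17, 53, 89, 50, 28, 21]
sift down from index 4:
  39 vs larger child 89 at index 9, swap → [74, 33, 32, 89, 99, 83, 17, 53, 39, 50, 28, 21]
sift down from index 3:
  32 vs larger child 83 at index 6, swap → [74, 33, 83, 89, 99, 32, 17, 53, 39, 50, 28, 21]
sift down from index 2:
  33 vs larger child 99 at index 5, swap → [74, 99, 83, 89, 33, 32, 17, 53, 39, 50, 28, 21]
  33 vs larger child 50 at index 10, swap → [74, 99, 83, 89, 50, 32, 17, 53, 39, 33, 28, 21]
sift down from index 1:
  74 vs larger child 99 at index 2, swap → [99, 74, 83, 89, 50, 32, 17, 53, 39, 33, 28, 21]
  74 vs larger child 89 at index 4, swap → [99, 89, 83, 74, 50, 32, 17, 53, 39, 33, 28, 21]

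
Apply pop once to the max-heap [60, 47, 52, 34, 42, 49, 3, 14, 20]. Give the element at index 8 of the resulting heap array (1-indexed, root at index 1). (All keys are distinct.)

14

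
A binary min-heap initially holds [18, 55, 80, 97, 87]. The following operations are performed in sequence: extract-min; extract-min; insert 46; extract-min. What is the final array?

[80, 87, 97]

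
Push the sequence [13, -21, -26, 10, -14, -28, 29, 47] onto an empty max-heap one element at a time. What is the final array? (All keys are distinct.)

Insert 13:
  append 13 at index 0 → [13] (no swap needed)
Insert -21:
  append -21 at index 1 → [13, -21] (no swap needed)
Insert -26:
  append -26 at index 2 → [13, -21, -26] (no swap needed)
Insert 10:
  append 10 at index 3 → [13, -21, -26, 10]
  10 > parent -21 at index 1, swap → [13, 10, -26, -21]
Insert -14:
  append -14 at index 4 → [13, 10, -26, -21, -14] (no swap needed)
Insert -28:
  append -28 at index 5 → [13, 10, -26, -21, -14, -28] (no swap needed)
Insert 29:
  append 29 at index 6 → [13, 10, -26, -21, -14, -28, 29]
  29 > parent -26 at index 2, swap → [13, 10, 29, -21, -14, -28, -26]
  29 > parent 13 at index 0, swap → [29, 10, 13, -21, -14, -28, -26]
Insert 47:
  append 47 at index 7 → [29, 10, 13, -21, -14, -28, -26, 47]
  47 > parent -21 at index 3, swap → [29, 10, 13, 47, -14, -28, -26, -21]
  47 > parent 10 at index 1, swap → [29, 47, 13, 10, -14, -28, -26, -21]
  47 > parent 29 at index 0, swap → [47, 29, 13, 10, -14, -28, -26, -21]

[47, 29, 13, 10, -14, -28, -26, -21]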